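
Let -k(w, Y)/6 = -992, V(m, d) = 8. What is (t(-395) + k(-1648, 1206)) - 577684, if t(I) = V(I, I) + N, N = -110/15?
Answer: -1715194/3 ≈ -5.7173e+5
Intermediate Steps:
k(w, Y) = 5952 (k(w, Y) = -6*(-992) = 5952)
N = -22/3 (N = -110/15 = -10*11/15 = -22/3 ≈ -7.3333)
t(I) = 2/3 (t(I) = 8 - 22/3 = 2/3)
(t(-395) + k(-1648, 1206)) - 577684 = (2/3 + 5952) - 577684 = 17858/3 - 577684 = -1715194/3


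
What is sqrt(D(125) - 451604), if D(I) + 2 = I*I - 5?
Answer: I*sqrt(435986) ≈ 660.29*I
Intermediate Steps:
D(I) = -7 + I**2 (D(I) = -2 + (I*I - 5) = -2 + (I**2 - 5) = -2 + (-5 + I**2) = -7 + I**2)
sqrt(D(125) - 451604) = sqrt((-7 + 125**2) - 451604) = sqrt((-7 + 15625) - 451604) = sqrt(15618 - 451604) = sqrt(-435986) = I*sqrt(435986)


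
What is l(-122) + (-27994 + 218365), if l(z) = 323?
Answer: 190694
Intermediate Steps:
l(-122) + (-27994 + 218365) = 323 + (-27994 + 218365) = 323 + 190371 = 190694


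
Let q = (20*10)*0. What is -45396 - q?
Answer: -45396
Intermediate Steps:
q = 0 (q = 200*0 = 0)
-45396 - q = -45396 - 1*0 = -45396 + 0 = -45396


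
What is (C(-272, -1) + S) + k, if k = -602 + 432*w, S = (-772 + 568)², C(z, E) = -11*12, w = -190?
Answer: -41198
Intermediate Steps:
C(z, E) = -132
S = 41616 (S = (-204)² = 41616)
k = -82682 (k = -602 + 432*(-190) = -602 - 82080 = -82682)
(C(-272, -1) + S) + k = (-132 + 41616) - 82682 = 41484 - 82682 = -41198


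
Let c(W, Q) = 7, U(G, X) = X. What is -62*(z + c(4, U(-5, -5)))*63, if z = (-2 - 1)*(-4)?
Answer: -74214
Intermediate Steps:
z = 12 (z = -3*(-4) = 12)
-62*(z + c(4, U(-5, -5)))*63 = -62*(12 + 7)*63 = -62*19*63 = -1178*63 = -74214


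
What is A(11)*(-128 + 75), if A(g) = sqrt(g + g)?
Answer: -53*sqrt(22) ≈ -248.59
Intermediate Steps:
A(g) = sqrt(2)*sqrt(g) (A(g) = sqrt(2*g) = sqrt(2)*sqrt(g))
A(11)*(-128 + 75) = (sqrt(2)*sqrt(11))*(-128 + 75) = sqrt(22)*(-53) = -53*sqrt(22)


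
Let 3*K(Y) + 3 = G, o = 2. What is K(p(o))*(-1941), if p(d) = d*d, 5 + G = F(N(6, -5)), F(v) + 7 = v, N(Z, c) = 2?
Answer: 8411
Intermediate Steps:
F(v) = -7 + v
G = -10 (G = -5 + (-7 + 2) = -5 - 5 = -10)
p(d) = d**2
K(Y) = -13/3 (K(Y) = -1 + (1/3)*(-10) = -1 - 10/3 = -13/3)
K(p(o))*(-1941) = -13/3*(-1941) = 8411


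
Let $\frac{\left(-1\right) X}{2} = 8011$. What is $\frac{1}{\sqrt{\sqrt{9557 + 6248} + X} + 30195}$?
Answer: $\frac{1}{30195 + i \sqrt{16022 - \sqrt{15805}}} \approx 3.3117 \cdot 10^{-5} - 1.383 \cdot 10^{-7} i$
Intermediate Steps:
$X = -16022$ ($X = \left(-2\right) 8011 = -16022$)
$\frac{1}{\sqrt{\sqrt{9557 + 6248} + X} + 30195} = \frac{1}{\sqrt{\sqrt{9557 + 6248} - 16022} + 30195} = \frac{1}{\sqrt{\sqrt{15805} - 16022} + 30195} = \frac{1}{\sqrt{-16022 + \sqrt{15805}} + 30195} = \frac{1}{30195 + \sqrt{-16022 + \sqrt{15805}}}$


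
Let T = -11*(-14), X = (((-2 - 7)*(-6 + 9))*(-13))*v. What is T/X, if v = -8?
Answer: -77/1404 ≈ -0.054843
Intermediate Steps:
X = -2808 (X = (((-2 - 7)*(-6 + 9))*(-13))*(-8) = (-9*3*(-13))*(-8) = -27*(-13)*(-8) = 351*(-8) = -2808)
T = 154
T/X = 154/(-2808) = 154*(-1/2808) = -77/1404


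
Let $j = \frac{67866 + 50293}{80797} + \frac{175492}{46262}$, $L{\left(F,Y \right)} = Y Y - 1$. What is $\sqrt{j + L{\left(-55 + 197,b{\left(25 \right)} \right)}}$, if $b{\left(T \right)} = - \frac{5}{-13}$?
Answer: $\frac{51 \sqrt{999428437618860497}}{24295900291} \approx 2.0985$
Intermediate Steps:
$b{\left(T \right)} = \frac{5}{13}$ ($b{\left(T \right)} = \left(-5\right) \left(- \frac{1}{13}\right) = \frac{5}{13}$)
$L{\left(F,Y \right)} = -1 + Y^{2}$ ($L{\left(F,Y \right)} = Y^{2} - 1 = -1 + Y^{2}$)
$j = \frac{9822749391}{1868915407}$ ($j = 118159 \cdot \frac{1}{80797} + 175492 \cdot \frac{1}{46262} = \frac{118159}{80797} + \frac{87746}{23131} = \frac{9822749391}{1868915407} \approx 5.2559$)
$\sqrt{j + L{\left(-55 + 197,b{\left(25 \right)} \right)}} = \sqrt{\frac{9822749391}{1868915407} - \left(1 - \left(\frac{5}{13}\right)^{2}\right)} = \sqrt{\frac{9822749391}{1868915407} + \left(-1 + \frac{25}{169}\right)} = \sqrt{\frac{9822749391}{1868915407} - \frac{144}{169}} = \sqrt{\frac{1390920828471}{315846703783}} = \frac{51 \sqrt{999428437618860497}}{24295900291}$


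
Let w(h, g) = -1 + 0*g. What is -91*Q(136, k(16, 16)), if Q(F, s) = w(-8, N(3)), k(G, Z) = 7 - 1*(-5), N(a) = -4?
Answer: 91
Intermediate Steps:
k(G, Z) = 12 (k(G, Z) = 7 + 5 = 12)
w(h, g) = -1 (w(h, g) = -1 + 0 = -1)
Q(F, s) = -1
-91*Q(136, k(16, 16)) = -91*(-1) = 91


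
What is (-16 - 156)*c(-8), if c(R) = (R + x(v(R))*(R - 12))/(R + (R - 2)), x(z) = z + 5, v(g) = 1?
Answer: -11008/9 ≈ -1223.1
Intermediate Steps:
x(z) = 5 + z
c(R) = (-72 + 7*R)/(-2 + 2*R) (c(R) = (R + (5 + 1)*(R - 12))/(R + (R - 2)) = (R + 6*(-12 + R))/(R + (-2 + R)) = (R + (-72 + 6*R))/(-2 + 2*R) = (-72 + 7*R)/(-2 + 2*R))
(-16 - 156)*c(-8) = (-16 - 156)*((-72 + 7*(-8))/(2*(-1 - 8))) = -86*(-72 - 56)/(-9) = -86*(-1)*(-128)/9 = -172*64/9 = -11008/9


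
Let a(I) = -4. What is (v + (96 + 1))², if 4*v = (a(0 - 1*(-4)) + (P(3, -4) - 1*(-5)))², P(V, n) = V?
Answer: 10201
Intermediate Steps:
v = 4 (v = (-4 + (3 - 1*(-5)))²/4 = (-4 + (3 + 5))²/4 = (-4 + 8)²/4 = (¼)*4² = (¼)*16 = 4)
(v + (96 + 1))² = (4 + (96 + 1))² = (4 + 97)² = 101² = 10201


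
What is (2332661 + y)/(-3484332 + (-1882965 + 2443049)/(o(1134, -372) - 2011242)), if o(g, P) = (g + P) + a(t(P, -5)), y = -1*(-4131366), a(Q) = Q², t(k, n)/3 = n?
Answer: -12994342596885/7004396384744 ≈ -1.8552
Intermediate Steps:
t(k, n) = 3*n
y = 4131366
o(g, P) = 225 + P + g (o(g, P) = (g + P) + (3*(-5))² = (P + g) + (-15)² = (P + g) + 225 = 225 + P + g)
(2332661 + y)/(-3484332 + (-1882965 + 2443049)/(o(1134, -372) - 2011242)) = (2332661 + 4131366)/(-3484332 + (-1882965 + 2443049)/((225 - 372 + 1134) - 2011242)) = 6464027/(-3484332 + 560084/(987 - 2011242)) = 6464027/(-3484332 + 560084/(-2010255)) = 6464027/(-3484332 + 560084*(-1/2010255)) = 6464027/(-3484332 - 560084/2010255) = 6464027/(-7004396384744/2010255) = 6464027*(-2010255/7004396384744) = -12994342596885/7004396384744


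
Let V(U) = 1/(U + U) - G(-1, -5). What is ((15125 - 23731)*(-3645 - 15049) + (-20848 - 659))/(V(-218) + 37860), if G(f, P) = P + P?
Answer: 70134548852/16511319 ≈ 4247.7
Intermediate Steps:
G(f, P) = 2*P
V(U) = 10 + 1/(2*U) (V(U) = 1/(U + U) - 2*(-5) = 1/(2*U) - 1*(-10) = 1/(2*U) + 10 = 10 + 1/(2*U))
((15125 - 23731)*(-3645 - 15049) + (-20848 - 659))/(V(-218) + 37860) = ((15125 - 23731)*(-3645 - 15049) + (-20848 - 659))/((10 + (½)/(-218)) + 37860) = (-8606*(-18694) - 21507)/((10 + (½)*(-1/218)) + 37860) = (160880564 - 21507)/((10 - 1/436) + 37860) = 160859057/(4359/436 + 37860) = 160859057/(16511319/436) = 160859057*(436/16511319) = 70134548852/16511319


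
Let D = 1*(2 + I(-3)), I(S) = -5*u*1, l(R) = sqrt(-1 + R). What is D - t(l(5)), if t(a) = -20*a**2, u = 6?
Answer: 52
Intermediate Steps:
I(S) = -30 (I(S) = -5*6*1 = -30*1 = -30)
D = -28 (D = 1*(2 - 30) = 1*(-28) = -28)
D - t(l(5)) = -28 - (-20)*(sqrt(-1 + 5))**2 = -28 - (-20)*(sqrt(4))**2 = -28 - (-20)*2**2 = -28 - (-20)*4 = -28 - 1*(-80) = -28 + 80 = 52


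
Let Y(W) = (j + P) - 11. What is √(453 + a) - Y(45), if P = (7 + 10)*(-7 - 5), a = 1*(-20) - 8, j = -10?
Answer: 225 + 5*√17 ≈ 245.62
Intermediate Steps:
a = -28 (a = -20 - 8 = -28)
P = -204 (P = 17*(-12) = -204)
Y(W) = -225 (Y(W) = (-10 - 204) - 11 = -214 - 11 = -225)
√(453 + a) - Y(45) = √(453 - 28) - 1*(-225) = √425 + 225 = 5*√17 + 225 = 225 + 5*√17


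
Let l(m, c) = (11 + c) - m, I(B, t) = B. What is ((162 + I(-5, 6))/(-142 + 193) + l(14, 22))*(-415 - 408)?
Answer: -926698/51 ≈ -18171.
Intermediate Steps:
l(m, c) = 11 + c - m
((162 + I(-5, 6))/(-142 + 193) + l(14, 22))*(-415 - 408) = ((162 - 5)/(-142 + 193) + (11 + 22 - 1*14))*(-415 - 408) = (157/51 + (11 + 22 - 14))*(-823) = (157*(1/51) + 19)*(-823) = (157/51 + 19)*(-823) = (1126/51)*(-823) = -926698/51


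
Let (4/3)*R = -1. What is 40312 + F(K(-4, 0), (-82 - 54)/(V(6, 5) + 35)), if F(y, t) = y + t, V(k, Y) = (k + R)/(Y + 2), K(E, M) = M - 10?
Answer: 5762642/143 ≈ 40298.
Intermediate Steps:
R = -3/4 (R = (3/4)*(-1) = -3/4 ≈ -0.75000)
K(E, M) = -10 + M
V(k, Y) = (-3/4 + k)/(2 + Y) (V(k, Y) = (k - 3/4)/(Y + 2) = (-3/4 + k)/(2 + Y))
F(y, t) = t + y
40312 + F(K(-4, 0), (-82 - 54)/(V(6, 5) + 35)) = 40312 + ((-82 - 54)/((-3/4 + 6)/(2 + 5) + 35) + (-10 + 0)) = 40312 + (-136/((21/4)/7 + 35) - 10) = 40312 + (-136/((1/7)*(21/4) + 35) - 10) = 40312 + (-136/(3/4 + 35) - 10) = 40312 + (-136/143/4 - 10) = 40312 + (-136*4/143 - 10) = 40312 + (-544/143 - 10) = 40312 - 1974/143 = 5762642/143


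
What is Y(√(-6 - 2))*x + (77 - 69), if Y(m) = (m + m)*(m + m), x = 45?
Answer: -1432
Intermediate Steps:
Y(m) = 4*m² (Y(m) = (2*m)*(2*m) = 4*m²)
Y(√(-6 - 2))*x + (77 - 69) = (4*(√(-6 - 2))²)*45 + (77 - 69) = (4*(√(-8))²)*45 + 8 = (4*(2*I*√2)²)*45 + 8 = (4*(-8))*45 + 8 = -32*45 + 8 = -1440 + 8 = -1432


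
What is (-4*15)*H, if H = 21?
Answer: -1260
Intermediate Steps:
(-4*15)*H = -4*15*21 = -60*21 = -1260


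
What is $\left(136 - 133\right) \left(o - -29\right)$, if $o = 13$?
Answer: $126$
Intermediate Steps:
$\left(136 - 133\right) \left(o - -29\right) = \left(136 - 133\right) \left(13 - -29\right) = 3 \left(13 + 29\right) = 3 \cdot 42 = 126$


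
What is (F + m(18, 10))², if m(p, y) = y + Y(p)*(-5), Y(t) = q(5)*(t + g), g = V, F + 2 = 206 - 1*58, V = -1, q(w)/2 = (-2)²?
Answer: 274576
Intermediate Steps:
q(w) = 8 (q(w) = 2*(-2)² = 2*4 = 8)
F = 146 (F = -2 + (206 - 1*58) = -2 + (206 - 58) = -2 + 148 = 146)
g = -1
Y(t) = -8 + 8*t (Y(t) = 8*(t - 1) = 8*(-1 + t) = -8 + 8*t)
m(p, y) = 40 + y - 40*p (m(p, y) = y + (-8 + 8*p)*(-5) = y + (40 - 40*p) = 40 + y - 40*p)
(F + m(18, 10))² = (146 + (40 + 10 - 40*18))² = (146 + (40 + 10 - 720))² = (146 - 670)² = (-524)² = 274576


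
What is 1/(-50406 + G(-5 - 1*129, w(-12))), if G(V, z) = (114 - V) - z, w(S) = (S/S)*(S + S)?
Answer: -1/50134 ≈ -1.9947e-5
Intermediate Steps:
w(S) = 2*S (w(S) = 1*(2*S) = 2*S)
G(V, z) = 114 - V - z
1/(-50406 + G(-5 - 1*129, w(-12))) = 1/(-50406 + (114 - (-5 - 1*129) - 2*(-12))) = 1/(-50406 + (114 - (-5 - 129) - 1*(-24))) = 1/(-50406 + (114 - 1*(-134) + 24)) = 1/(-50406 + (114 + 134 + 24)) = 1/(-50406 + 272) = 1/(-50134) = -1/50134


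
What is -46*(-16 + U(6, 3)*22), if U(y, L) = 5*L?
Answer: -14444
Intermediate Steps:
-46*(-16 + U(6, 3)*22) = -46*(-16 + (5*3)*22) = -46*(-16 + 15*22) = -46*(-16 + 330) = -46*314 = -14444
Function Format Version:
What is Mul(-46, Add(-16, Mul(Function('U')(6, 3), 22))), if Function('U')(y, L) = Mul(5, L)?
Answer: -14444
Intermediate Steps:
Mul(-46, Add(-16, Mul(Function('U')(6, 3), 22))) = Mul(-46, Add(-16, Mul(Mul(5, 3), 22))) = Mul(-46, Add(-16, Mul(15, 22))) = Mul(-46, Add(-16, 330)) = Mul(-46, 314) = -14444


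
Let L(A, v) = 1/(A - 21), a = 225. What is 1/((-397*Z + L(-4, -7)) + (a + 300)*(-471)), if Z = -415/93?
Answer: -2325/570795593 ≈ -4.0733e-6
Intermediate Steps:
Z = -415/93 (Z = -415*1/93 = -415/93 ≈ -4.4624)
L(A, v) = 1/(-21 + A)
1/((-397*Z + L(-4, -7)) + (a + 300)*(-471)) = 1/((-397*(-415/93) + 1/(-21 - 4)) + (225 + 300)*(-471)) = 1/((164755/93 + 1/(-25)) + 525*(-471)) = 1/((164755/93 - 1/25) - 247275) = 1/(4118782/2325 - 247275) = 1/(-570795593/2325) = -2325/570795593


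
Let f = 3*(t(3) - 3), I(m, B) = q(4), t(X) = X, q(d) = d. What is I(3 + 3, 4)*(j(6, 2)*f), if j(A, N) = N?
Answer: 0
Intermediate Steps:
I(m, B) = 4
f = 0 (f = 3*(3 - 3) = 3*0 = 0)
I(3 + 3, 4)*(j(6, 2)*f) = 4*(2*0) = 4*0 = 0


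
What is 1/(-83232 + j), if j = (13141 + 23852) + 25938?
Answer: -1/20301 ≈ -4.9259e-5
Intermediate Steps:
j = 62931 (j = 36993 + 25938 = 62931)
1/(-83232 + j) = 1/(-83232 + 62931) = 1/(-20301) = -1/20301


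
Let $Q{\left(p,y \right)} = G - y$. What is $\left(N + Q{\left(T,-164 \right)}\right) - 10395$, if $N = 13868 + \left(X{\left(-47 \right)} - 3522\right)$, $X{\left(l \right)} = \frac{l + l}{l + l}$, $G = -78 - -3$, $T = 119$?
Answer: $41$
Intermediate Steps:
$G = -75$ ($G = -78 + 3 = -75$)
$X{\left(l \right)} = 1$ ($X{\left(l \right)} = \frac{2 l}{2 l} = 2 l \frac{1}{2 l} = 1$)
$Q{\left(p,y \right)} = -75 - y$
$N = 10347$ ($N = 13868 + \left(1 - 3522\right) = 13868 - 3521 = 10347$)
$\left(N + Q{\left(T,-164 \right)}\right) - 10395 = \left(10347 - -89\right) - 10395 = \left(10347 + \left(-75 + 164\right)\right) - 10395 = \left(10347 + 89\right) - 10395 = 10436 - 10395 = 41$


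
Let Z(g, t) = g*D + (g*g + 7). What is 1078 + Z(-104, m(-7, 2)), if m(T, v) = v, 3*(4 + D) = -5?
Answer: 37471/3 ≈ 12490.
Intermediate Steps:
D = -17/3 (D = -4 + (1/3)*(-5) = -4 - 5/3 = -17/3 ≈ -5.6667)
Z(g, t) = 7 + g**2 - 17*g/3 (Z(g, t) = g*(-17/3) + (g*g + 7) = -17*g/3 + (g**2 + 7) = -17*g/3 + (7 + g**2) = 7 + g**2 - 17*g/3)
1078 + Z(-104, m(-7, 2)) = 1078 + (7 + (-104)**2 - 17/3*(-104)) = 1078 + (7 + 10816 + 1768/3) = 1078 + 34237/3 = 37471/3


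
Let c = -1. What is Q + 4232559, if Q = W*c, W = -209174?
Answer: 4441733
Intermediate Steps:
Q = 209174 (Q = -209174*(-1) = 209174)
Q + 4232559 = 209174 + 4232559 = 4441733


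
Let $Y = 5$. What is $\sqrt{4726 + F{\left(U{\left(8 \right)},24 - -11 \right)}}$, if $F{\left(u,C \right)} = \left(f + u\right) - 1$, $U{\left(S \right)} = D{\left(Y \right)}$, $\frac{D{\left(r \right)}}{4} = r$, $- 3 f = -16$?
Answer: $\frac{\sqrt{42753}}{3} \approx 68.923$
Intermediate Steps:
$f = \frac{16}{3}$ ($f = \left(- \frac{1}{3}\right) \left(-16\right) = \frac{16}{3} \approx 5.3333$)
$D{\left(r \right)} = 4 r$
$U{\left(S \right)} = 20$ ($U{\left(S \right)} = 4 \cdot 5 = 20$)
$F{\left(u,C \right)} = \frac{13}{3} + u$ ($F{\left(u,C \right)} = \left(\frac{16}{3} + u\right) - 1 = \frac{13}{3} + u$)
$\sqrt{4726 + F{\left(U{\left(8 \right)},24 - -11 \right)}} = \sqrt{4726 + \left(\frac{13}{3} + 20\right)} = \sqrt{4726 + \frac{73}{3}} = \sqrt{\frac{14251}{3}} = \frac{\sqrt{42753}}{3}$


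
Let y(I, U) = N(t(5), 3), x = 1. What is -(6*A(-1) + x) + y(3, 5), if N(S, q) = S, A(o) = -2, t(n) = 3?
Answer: 14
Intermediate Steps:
y(I, U) = 3
-(6*A(-1) + x) + y(3, 5) = -(6*(-2) + 1) + 3 = -(-12 + 1) + 3 = -1*(-11) + 3 = 11 + 3 = 14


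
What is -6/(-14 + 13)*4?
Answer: 24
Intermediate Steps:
-6/(-14 + 13)*4 = -6/(-1)*4 = -6*(-1)*4 = 6*4 = 24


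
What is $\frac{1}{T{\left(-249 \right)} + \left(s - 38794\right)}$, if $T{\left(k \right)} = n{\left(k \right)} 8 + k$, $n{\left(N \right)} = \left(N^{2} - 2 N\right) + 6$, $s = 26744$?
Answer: $\frac{1}{487741} \approx 2.0503 \cdot 10^{-6}$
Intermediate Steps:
$n{\left(N \right)} = 6 + N^{2} - 2 N$
$T{\left(k \right)} = 48 - 15 k + 8 k^{2}$ ($T{\left(k \right)} = \left(6 + k^{2} - 2 k\right) 8 + k = \left(48 - 16 k + 8 k^{2}\right) + k = 48 - 15 k + 8 k^{2}$)
$\frac{1}{T{\left(-249 \right)} + \left(s - 38794\right)} = \frac{1}{\left(48 - -3735 + 8 \left(-249\right)^{2}\right) + \left(26744 - 38794\right)} = \frac{1}{\left(48 + 3735 + 8 \cdot 62001\right) - 12050} = \frac{1}{\left(48 + 3735 + 496008\right) - 12050} = \frac{1}{499791 - 12050} = \frac{1}{487741}$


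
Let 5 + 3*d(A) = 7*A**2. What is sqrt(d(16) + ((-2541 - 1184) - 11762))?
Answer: I*sqrt(134022)/3 ≈ 122.03*I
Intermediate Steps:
d(A) = -5/3 + 7*A**2/3 (d(A) = -5/3 + (7*A**2)/3 = -5/3 + 7*A**2/3)
sqrt(d(16) + ((-2541 - 1184) - 11762)) = sqrt((-5/3 + (7/3)*16**2) + ((-2541 - 1184) - 11762)) = sqrt((-5/3 + (7/3)*256) + (-3725 - 11762)) = sqrt((-5/3 + 1792/3) - 15487) = sqrt(1787/3 - 15487) = sqrt(-44674/3) = I*sqrt(134022)/3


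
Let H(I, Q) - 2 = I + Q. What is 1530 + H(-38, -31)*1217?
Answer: -80009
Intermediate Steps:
H(I, Q) = 2 + I + Q (H(I, Q) = 2 + (I + Q) = 2 + I + Q)
1530 + H(-38, -31)*1217 = 1530 + (2 - 38 - 31)*1217 = 1530 - 67*1217 = 1530 - 81539 = -80009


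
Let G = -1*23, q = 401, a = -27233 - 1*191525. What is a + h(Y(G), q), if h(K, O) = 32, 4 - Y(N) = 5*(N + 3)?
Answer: -218726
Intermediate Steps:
a = -218758 (a = -27233 - 191525 = -218758)
G = -23
Y(N) = -11 - 5*N (Y(N) = 4 - 5*(N + 3) = 4 - 5*(3 + N) = 4 - (15 + 5*N) = 4 + (-15 - 5*N) = -11 - 5*N)
a + h(Y(G), q) = -218758 + 32 = -218726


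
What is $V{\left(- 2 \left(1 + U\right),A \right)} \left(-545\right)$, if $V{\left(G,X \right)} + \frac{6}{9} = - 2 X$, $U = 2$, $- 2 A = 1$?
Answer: $- \frac{545}{3} \approx -181.67$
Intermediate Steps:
$A = - \frac{1}{2}$ ($A = \left(- \frac{1}{2}\right) 1 = - \frac{1}{2} \approx -0.5$)
$V{\left(G,X \right)} = - \frac{2}{3} - 2 X$
$V{\left(- 2 \left(1 + U\right),A \right)} \left(-545\right) = \left(- \frac{2}{3} - -1\right) \left(-545\right) = \left(- \frac{2}{3} + 1\right) \left(-545\right) = \frac{1}{3} \left(-545\right) = - \frac{545}{3}$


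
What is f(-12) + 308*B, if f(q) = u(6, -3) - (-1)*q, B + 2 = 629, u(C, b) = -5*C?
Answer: 193074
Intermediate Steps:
B = 627 (B = -2 + 629 = 627)
f(q) = -30 + q (f(q) = -5*6 - (-1)*q = -30 + q)
f(-12) + 308*B = (-30 - 12) + 308*627 = -42 + 193116 = 193074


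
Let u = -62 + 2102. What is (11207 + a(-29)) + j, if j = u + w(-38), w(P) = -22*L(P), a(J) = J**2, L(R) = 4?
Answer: 14000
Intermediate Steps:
u = 2040
w(P) = -88 (w(P) = -22*4 = -88)
j = 1952 (j = 2040 - 88 = 1952)
(11207 + a(-29)) + j = (11207 + (-29)**2) + 1952 = (11207 + 841) + 1952 = 12048 + 1952 = 14000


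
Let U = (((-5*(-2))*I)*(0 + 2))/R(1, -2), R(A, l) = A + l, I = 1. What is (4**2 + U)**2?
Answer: 16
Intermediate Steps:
U = -20 (U = ((-5*(-2)*1)*(0 + 2))/(1 - 2) = ((10*1)*2)/(-1) = (10*2)*(-1) = 20*(-1) = -20)
(4**2 + U)**2 = (4**2 - 20)**2 = (16 - 20)**2 = (-4)**2 = 16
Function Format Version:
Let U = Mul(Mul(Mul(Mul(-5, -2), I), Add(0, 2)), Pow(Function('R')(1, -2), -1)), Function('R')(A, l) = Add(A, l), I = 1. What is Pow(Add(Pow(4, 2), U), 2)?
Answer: 16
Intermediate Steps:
U = -20 (U = Mul(Mul(Mul(Mul(-5, -2), 1), Add(0, 2)), Pow(Add(1, -2), -1)) = Mul(Mul(Mul(10, 1), 2), Pow(-1, -1)) = Mul(Mul(10, 2), -1) = Mul(20, -1) = -20)
Pow(Add(Pow(4, 2), U), 2) = Pow(Add(Pow(4, 2), -20), 2) = Pow(Add(16, -20), 2) = Pow(-4, 2) = 16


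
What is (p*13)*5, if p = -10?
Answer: -650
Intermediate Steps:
(p*13)*5 = -10*13*5 = -130*5 = -650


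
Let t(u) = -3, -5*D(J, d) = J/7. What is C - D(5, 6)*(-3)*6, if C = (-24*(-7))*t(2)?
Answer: -3546/7 ≈ -506.57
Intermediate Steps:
D(J, d) = -J/35 (D(J, d) = -J/(5*7) = -J/35)
C = -504 (C = -24*(-7)*(-3) = 168*(-3) = -504)
C - D(5, 6)*(-3)*6 = -504 - -1/35*5*(-3)*6 = -504 - (-⅐*(-3))*6 = -504 - 3*6/7 = -504 - 1*18/7 = -504 - 18/7 = -3546/7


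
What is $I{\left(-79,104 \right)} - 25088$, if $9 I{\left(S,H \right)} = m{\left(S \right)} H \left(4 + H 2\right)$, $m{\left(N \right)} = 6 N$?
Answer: $- \frac{3558848}{3} \approx -1.1863 \cdot 10^{6}$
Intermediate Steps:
$I{\left(S,H \right)} = \frac{2 H S \left(4 + 2 H\right)}{3}$ ($I{\left(S,H \right)} = \frac{6 S H \left(4 + H 2\right)}{9} = \frac{6 H S \left(4 + 2 H\right)}{9} = \frac{2 H S \left(4 + 2 H\right)}{3}$)
$I{\left(-79,104 \right)} - 25088 = \frac{4}{3} \cdot 104 \left(-79\right) \left(2 + 104\right) - 25088 = \frac{4}{3} \cdot 104 \left(-79\right) 106 - 25088 = - \frac{3483584}{3} - 25088 = - \frac{3558848}{3}$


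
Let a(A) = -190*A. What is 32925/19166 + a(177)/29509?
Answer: 327031245/565569494 ≈ 0.57823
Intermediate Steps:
32925/19166 + a(177)/29509 = 32925/19166 - 190*177/29509 = 32925*(1/19166) - 33630*1/29509 = 32925/19166 - 33630/29509 = 327031245/565569494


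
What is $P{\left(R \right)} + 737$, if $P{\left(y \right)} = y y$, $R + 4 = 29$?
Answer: $1362$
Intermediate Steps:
$R = 25$ ($R = -4 + 29 = 25$)
$P{\left(y \right)} = y^{2}$
$P{\left(R \right)} + 737 = 25^{2} + 737 = 625 + 737 = 1362$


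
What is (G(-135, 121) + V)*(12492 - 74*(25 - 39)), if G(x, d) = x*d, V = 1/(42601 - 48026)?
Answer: -1198815862528/5425 ≈ -2.2098e+8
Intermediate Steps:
V = -1/5425 (V = 1/(-5425) = -1/5425 ≈ -0.00018433)
G(x, d) = d*x
(G(-135, 121) + V)*(12492 - 74*(25 - 39)) = (121*(-135) - 1/5425)*(12492 - 74*(25 - 39)) = (-16335 - 1/5425)*(12492 - 74*(-14)) = -88617376*(12492 + 1036)/5425 = -88617376/5425*13528 = -1198815862528/5425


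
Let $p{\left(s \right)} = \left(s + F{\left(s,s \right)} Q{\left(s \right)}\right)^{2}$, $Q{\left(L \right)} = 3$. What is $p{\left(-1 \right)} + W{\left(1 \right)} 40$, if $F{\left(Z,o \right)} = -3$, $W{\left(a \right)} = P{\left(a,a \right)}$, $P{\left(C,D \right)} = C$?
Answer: $140$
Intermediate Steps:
$W{\left(a \right)} = a$
$p{\left(s \right)} = \left(-9 + s\right)^{2}$ ($p{\left(s \right)} = \left(s - 9\right)^{2} = \left(-9 + s\right)^{2}$)
$p{\left(-1 \right)} + W{\left(1 \right)} 40 = \left(-9 - 1\right)^{2} + 1 \cdot 40 = \left(-10\right)^{2} + 40 = 100 + 40 = 140$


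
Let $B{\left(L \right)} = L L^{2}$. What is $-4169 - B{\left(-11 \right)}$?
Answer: $-2838$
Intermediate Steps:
$B{\left(L \right)} = L^{3}$
$-4169 - B{\left(-11 \right)} = -4169 - \left(-11\right)^{3} = -4169 - -1331 = -4169 + 1331 = -2838$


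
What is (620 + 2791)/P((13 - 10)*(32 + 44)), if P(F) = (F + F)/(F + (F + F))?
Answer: 10233/2 ≈ 5116.5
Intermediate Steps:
P(F) = ⅔ (P(F) = (2*F)/(F + 2*F) = (2*F)/((3*F)) = (2*F)*(1/(3*F)) = ⅔)
(620 + 2791)/P((13 - 10)*(32 + 44)) = (620 + 2791)/(⅔) = 3411*(3/2) = 10233/2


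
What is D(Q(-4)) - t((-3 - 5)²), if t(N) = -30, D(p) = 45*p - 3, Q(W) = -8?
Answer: -333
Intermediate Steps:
D(p) = -3 + 45*p
D(Q(-4)) - t((-3 - 5)²) = (-3 + 45*(-8)) - 1*(-30) = (-3 - 360) + 30 = -363 + 30 = -333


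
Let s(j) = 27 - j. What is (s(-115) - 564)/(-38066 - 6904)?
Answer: 211/22485 ≈ 0.0093840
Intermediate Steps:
(s(-115) - 564)/(-38066 - 6904) = ((27 - 1*(-115)) - 564)/(-38066 - 6904) = ((27 + 115) - 564)/(-44970) = (142 - 564)*(-1/44970) = -422*(-1/44970) = 211/22485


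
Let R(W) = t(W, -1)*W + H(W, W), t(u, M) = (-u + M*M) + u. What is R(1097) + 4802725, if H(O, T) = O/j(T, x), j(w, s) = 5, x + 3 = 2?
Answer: 24020207/5 ≈ 4.8040e+6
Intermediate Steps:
x = -1 (x = -3 + 2 = -1)
t(u, M) = M² (t(u, M) = (-u + M²) + u = (M² - u) + u = M²)
H(O, T) = O/5
R(W) = 6*W/5 (R(W) = (-1)²*W + W/5 = 1*W + W/5 = W + W/5 = 6*W/5)
R(1097) + 4802725 = (6/5)*1097 + 4802725 = 6582/5 + 4802725 = 24020207/5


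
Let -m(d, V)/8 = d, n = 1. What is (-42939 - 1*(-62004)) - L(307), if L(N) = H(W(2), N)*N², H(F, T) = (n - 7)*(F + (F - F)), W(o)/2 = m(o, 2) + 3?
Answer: -14683779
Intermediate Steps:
m(d, V) = -8*d
W(o) = 6 - 16*o (W(o) = 2*(-8*o + 3) = 2*(3 - 8*o) = 6 - 16*o)
H(F, T) = -6*F (H(F, T) = (1 - 7)*(F + (F - F)) = -6*(F + 0) = -6*F)
L(N) = 156*N² (L(N) = (-6*(6 - 16*2))*N² = (-6*(6 - 32))*N² = (-6*(-26))*N² = 156*N²)
(-42939 - 1*(-62004)) - L(307) = (-42939 - 1*(-62004)) - 156*307² = (-42939 + 62004) - 156*94249 = 19065 - 1*14702844 = 19065 - 14702844 = -14683779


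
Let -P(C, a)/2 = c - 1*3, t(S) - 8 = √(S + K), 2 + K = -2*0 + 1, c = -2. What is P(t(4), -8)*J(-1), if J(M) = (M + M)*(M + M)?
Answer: 40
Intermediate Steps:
K = -1 (K = -2 + (-2*0 + 1) = -2 + (0 + 1) = -2 + 1 = -1)
t(S) = 8 + √(-1 + S) (t(S) = 8 + √(S - 1) = 8 + √(-1 + S))
J(M) = 4*M² (J(M) = (2*M)*(2*M) = 4*M²)
P(C, a) = 10 (P(C, a) = -2*(-2 - 1*3) = -2*(-2 - 3) = -2*(-5) = 10)
P(t(4), -8)*J(-1) = 10*(4*(-1)²) = 10*(4*1) = 10*4 = 40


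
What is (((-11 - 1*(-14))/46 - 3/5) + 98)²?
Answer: 502521889/52900 ≈ 9499.5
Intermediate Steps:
(((-11 - 1*(-14))/46 - 3/5) + 98)² = (((-11 + 14)*(1/46) - 3*⅕) + 98)² = ((3*(1/46) - ⅗) + 98)² = ((3/46 - ⅗) + 98)² = (-123/230 + 98)² = (22417/230)² = 502521889/52900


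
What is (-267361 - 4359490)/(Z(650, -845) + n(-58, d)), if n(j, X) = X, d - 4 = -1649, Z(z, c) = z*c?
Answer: 4626851/550895 ≈ 8.3988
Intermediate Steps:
Z(z, c) = c*z
d = -1645 (d = 4 - 1649 = -1645)
(-267361 - 4359490)/(Z(650, -845) + n(-58, d)) = (-267361 - 4359490)/(-845*650 - 1645) = -4626851/(-549250 - 1645) = -4626851/(-550895) = -4626851*(-1/550895) = 4626851/550895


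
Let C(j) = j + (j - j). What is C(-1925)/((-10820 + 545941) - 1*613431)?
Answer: 385/15662 ≈ 0.024582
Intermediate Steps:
C(j) = j (C(j) = j + 0 = j)
C(-1925)/((-10820 + 545941) - 1*613431) = -1925/((-10820 + 545941) - 1*613431) = -1925/(535121 - 613431) = -1925/(-78310) = -1925*(-1/78310) = 385/15662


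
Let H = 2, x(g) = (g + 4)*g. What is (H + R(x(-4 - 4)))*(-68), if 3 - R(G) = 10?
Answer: 340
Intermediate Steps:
x(g) = g*(4 + g) (x(g) = (4 + g)*g = g*(4 + g))
R(G) = -7 (R(G) = 3 - 1*10 = 3 - 10 = -7)
(H + R(x(-4 - 4)))*(-68) = (2 - 7)*(-68) = -5*(-68) = 340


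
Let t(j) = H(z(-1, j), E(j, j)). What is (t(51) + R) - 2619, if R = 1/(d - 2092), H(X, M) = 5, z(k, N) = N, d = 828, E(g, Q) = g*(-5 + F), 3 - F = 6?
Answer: -3304097/1264 ≈ -2614.0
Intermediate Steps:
F = -3 (F = 3 - 1*6 = 3 - 6 = -3)
E(g, Q) = -8*g (E(g, Q) = g*(-5 - 3) = g*(-8) = -8*g)
t(j) = 5
R = -1/1264 (R = 1/(828 - 2092) = 1/(-1264) = -1/1264 ≈ -0.00079114)
(t(51) + R) - 2619 = (5 - 1/1264) - 2619 = 6319/1264 - 2619 = -3304097/1264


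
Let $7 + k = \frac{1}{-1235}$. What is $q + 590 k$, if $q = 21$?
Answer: $- \frac{1015041}{247} \approx -4109.5$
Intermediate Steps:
$k = - \frac{8646}{1235}$ ($k = -7 + \frac{1}{-1235} = -7 - \frac{1}{1235} = - \frac{8646}{1235} \approx -7.0008$)
$q + 590 k = 21 + 590 \left(- \frac{8646}{1235}\right) = 21 - \frac{1020228}{247} = - \frac{1015041}{247}$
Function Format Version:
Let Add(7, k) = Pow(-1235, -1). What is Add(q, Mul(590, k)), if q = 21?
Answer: Rational(-1015041, 247) ≈ -4109.5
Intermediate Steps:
k = Rational(-8646, 1235) (k = Add(-7, Pow(-1235, -1)) = Add(-7, Rational(-1, 1235)) = Rational(-8646, 1235) ≈ -7.0008)
Add(q, Mul(590, k)) = Add(21, Mul(590, Rational(-8646, 1235))) = Add(21, Rational(-1020228, 247)) = Rational(-1015041, 247)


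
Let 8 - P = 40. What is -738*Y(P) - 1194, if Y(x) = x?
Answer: 22422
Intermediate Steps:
P = -32 (P = 8 - 1*40 = 8 - 40 = -32)
-738*Y(P) - 1194 = -738*(-32) - 1194 = 23616 - 1194 = 22422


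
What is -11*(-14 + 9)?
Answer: 55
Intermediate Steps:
-11*(-14 + 9) = -11*(-5) = 55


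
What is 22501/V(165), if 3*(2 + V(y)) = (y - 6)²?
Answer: 22501/8425 ≈ 2.6707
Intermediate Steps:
V(y) = -2 + (-6 + y)²/3 (V(y) = -2 + (y - 6)²/3 = -2 + (-6 + y)²/3)
22501/V(165) = 22501/(-2 + (-6 + 165)²/3) = 22501/(-2 + (⅓)*159²) = 22501/(-2 + (⅓)*25281) = 22501/(-2 + 8427) = 22501/8425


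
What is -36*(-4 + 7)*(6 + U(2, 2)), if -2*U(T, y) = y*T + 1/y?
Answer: -405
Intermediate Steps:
U(T, y) = -1/(2*y) - T*y/2 (U(T, y) = -(y*T + 1/y)/2 = -(T*y + 1/y)/2 = -(1/y + T*y)/2 = -1/(2*y) - T*y/2)
-36*(-4 + 7)*(6 + U(2, 2)) = -36*(-4 + 7)*(6 + (½)*(-1 - 1*2*2²)/2) = -108*(6 + (½)*(½)*(-1 - 1*2*4)) = -108*(6 + (½)*(½)*(-1 - 8)) = -108*(6 + (½)*(½)*(-9)) = -108*(6 - 9/4) = -108*15/4 = -36*45/4 = -405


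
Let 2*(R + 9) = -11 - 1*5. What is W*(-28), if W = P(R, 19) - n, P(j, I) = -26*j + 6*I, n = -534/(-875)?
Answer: -1943864/125 ≈ -15551.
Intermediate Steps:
R = -17 (R = -9 + (-11 - 1*5)/2 = -9 + (-11 - 5)/2 = -9 + (½)*(-16) = -9 - 8 = -17)
n = 534/875 (n = -534*(-1/875) = 534/875 ≈ 0.61029)
W = 485966/875 (W = (-26*(-17) + 6*19) - 1*534/875 = (442 + 114) - 534/875 = 556 - 534/875 = 485966/875 ≈ 555.39)
W*(-28) = (485966/875)*(-28) = -1943864/125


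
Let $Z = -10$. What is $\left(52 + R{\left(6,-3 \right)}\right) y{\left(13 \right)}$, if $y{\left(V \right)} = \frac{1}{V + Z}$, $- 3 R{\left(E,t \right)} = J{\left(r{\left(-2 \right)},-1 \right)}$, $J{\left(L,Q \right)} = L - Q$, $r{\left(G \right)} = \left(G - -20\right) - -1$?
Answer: $\frac{136}{9} \approx 15.111$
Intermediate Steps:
$r{\left(G \right)} = 21 + G$ ($r{\left(G \right)} = \left(G + 20\right) + 1 = \left(20 + G\right) + 1 = 21 + G$)
$R{\left(E,t \right)} = - \frac{20}{3}$ ($R{\left(E,t \right)} = - \frac{\left(21 - 2\right) - -1}{3} = - \frac{19 + 1}{3} = \left(- \frac{1}{3}\right) 20 = - \frac{20}{3}$)
$y{\left(V \right)} = \frac{1}{-10 + V}$ ($y{\left(V \right)} = \frac{1}{V - 10} = \frac{1}{-10 + V}$)
$\left(52 + R{\left(6,-3 \right)}\right) y{\left(13 \right)} = \frac{52 - \frac{20}{3}}{-10 + 13} = \frac{136}{3 \cdot 3} = \frac{136}{3} \cdot \frac{1}{3} = \frac{136}{9}$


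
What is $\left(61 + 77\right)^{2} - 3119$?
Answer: $15925$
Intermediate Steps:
$\left(61 + 77\right)^{2} - 3119 = 138^{2} - 3119 = 19044 - 3119 = 15925$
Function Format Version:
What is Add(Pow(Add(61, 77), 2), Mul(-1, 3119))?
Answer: 15925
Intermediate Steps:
Add(Pow(Add(61, 77), 2), Mul(-1, 3119)) = Add(Pow(138, 2), -3119) = Add(19044, -3119) = 15925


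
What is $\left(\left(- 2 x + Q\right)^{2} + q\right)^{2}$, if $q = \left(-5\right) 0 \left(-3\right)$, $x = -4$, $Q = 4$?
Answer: $20736$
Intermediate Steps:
$q = 0$ ($q = 0 \left(-3\right) = 0$)
$\left(\left(- 2 x + Q\right)^{2} + q\right)^{2} = \left(\left(\left(-2\right) \left(-4\right) + 4\right)^{2} + 0\right)^{2} = \left(\left(8 + 4\right)^{2} + 0\right)^{2} = \left(12^{2} + 0\right)^{2} = \left(144 + 0\right)^{2} = 144^{2} = 20736$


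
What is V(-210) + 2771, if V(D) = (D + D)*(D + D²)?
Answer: -18431029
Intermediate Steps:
V(D) = 2*D*(D + D²) (V(D) = (2*D)*(D + D²) = 2*D*(D + D²))
V(-210) + 2771 = 2*(-210)²*(1 - 210) + 2771 = 2*44100*(-209) + 2771 = -18433800 + 2771 = -18431029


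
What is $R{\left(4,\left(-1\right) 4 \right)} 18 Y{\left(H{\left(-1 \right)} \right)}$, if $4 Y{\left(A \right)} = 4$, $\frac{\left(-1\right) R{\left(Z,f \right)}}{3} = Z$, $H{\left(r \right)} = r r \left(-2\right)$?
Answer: $-216$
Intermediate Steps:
$H{\left(r \right)} = - 2 r^{2}$ ($H{\left(r \right)} = r^{2} \left(-2\right) = - 2 r^{2}$)
$R{\left(Z,f \right)} = - 3 Z$
$Y{\left(A \right)} = 1$ ($Y{\left(A \right)} = \frac{1}{4} \cdot 4 = 1$)
$R{\left(4,\left(-1\right) 4 \right)} 18 Y{\left(H{\left(-1 \right)} \right)} = \left(-3\right) 4 \cdot 18 \cdot 1 = \left(-12\right) 18 \cdot 1 = \left(-216\right) 1 = -216$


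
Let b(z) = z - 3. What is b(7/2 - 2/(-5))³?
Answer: 729/1000 ≈ 0.72900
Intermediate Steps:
b(z) = -3 + z
b(7/2 - 2/(-5))³ = (-3 + (7/2 - 2/(-5)))³ = (-3 + (7*(½) - 2*(-⅕)))³ = (-3 + (7/2 + ⅖))³ = (-3 + 39/10)³ = (9/10)³ = 729/1000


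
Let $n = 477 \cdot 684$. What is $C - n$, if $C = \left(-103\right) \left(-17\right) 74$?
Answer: $-196694$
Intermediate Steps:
$n = 326268$
$C = 129574$ ($C = 1751 \cdot 74 = 129574$)
$C - n = 129574 - 326268 = -196694$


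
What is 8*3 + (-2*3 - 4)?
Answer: 14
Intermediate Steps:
8*3 + (-2*3 - 4) = 24 + (-6 - 4) = 24 - 10 = 14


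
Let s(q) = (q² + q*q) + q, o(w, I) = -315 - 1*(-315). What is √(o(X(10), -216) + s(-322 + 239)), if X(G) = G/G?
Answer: √13695 ≈ 117.03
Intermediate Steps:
X(G) = 1
o(w, I) = 0 (o(w, I) = -315 + 315 = 0)
s(q) = q + 2*q² (s(q) = (q² + q²) + q = 2*q² + q = q + 2*q²)
√(o(X(10), -216) + s(-322 + 239)) = √(0 + (-322 + 239)*(1 + 2*(-322 + 239))) = √(0 - 83*(1 + 2*(-83))) = √(0 - 83*(1 - 166)) = √(0 - 83*(-165)) = √(0 + 13695) = √13695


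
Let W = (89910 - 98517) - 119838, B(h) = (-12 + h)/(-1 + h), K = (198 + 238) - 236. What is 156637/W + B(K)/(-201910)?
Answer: -629371290499/516093166005 ≈ -1.2195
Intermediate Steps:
K = 200 (K = 436 - 236 = 200)
W = -128445 (W = -8607 - 119838 = -128445)
156637/W + B(K)/(-201910) = 156637/(-128445) + ((-12 + 200)/(-1 + 200))/(-201910) = 156637*(-1/128445) + (188/199)*(-1/201910) = -156637/128445 + ((1/199)*188)*(-1/201910) = -156637/128445 + (188/199)*(-1/201910) = -156637/128445 - 94/20090045 = -629371290499/516093166005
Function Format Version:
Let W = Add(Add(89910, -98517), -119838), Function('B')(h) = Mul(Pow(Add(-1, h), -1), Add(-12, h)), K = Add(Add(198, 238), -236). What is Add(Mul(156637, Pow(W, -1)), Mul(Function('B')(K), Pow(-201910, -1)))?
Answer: Rational(-629371290499, 516093166005) ≈ -1.2195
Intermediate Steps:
K = 200 (K = Add(436, -236) = 200)
W = -128445 (W = Add(-8607, -119838) = -128445)
Add(Mul(156637, Pow(W, -1)), Mul(Function('B')(K), Pow(-201910, -1))) = Add(Mul(156637, Pow(-128445, -1)), Mul(Mul(Pow(Add(-1, 200), -1), Add(-12, 200)), Pow(-201910, -1))) = Add(Mul(156637, Rational(-1, 128445)), Mul(Mul(Pow(199, -1), 188), Rational(-1, 201910))) = Add(Rational(-156637, 128445), Mul(Mul(Rational(1, 199), 188), Rational(-1, 201910))) = Add(Rational(-156637, 128445), Mul(Rational(188, 199), Rational(-1, 201910))) = Add(Rational(-156637, 128445), Rational(-94, 20090045)) = Rational(-629371290499, 516093166005)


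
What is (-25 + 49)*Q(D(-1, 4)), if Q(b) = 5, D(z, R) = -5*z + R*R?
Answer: 120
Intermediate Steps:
D(z, R) = R**2 - 5*z (D(z, R) = -5*z + R**2 = R**2 - 5*z)
(-25 + 49)*Q(D(-1, 4)) = (-25 + 49)*5 = 24*5 = 120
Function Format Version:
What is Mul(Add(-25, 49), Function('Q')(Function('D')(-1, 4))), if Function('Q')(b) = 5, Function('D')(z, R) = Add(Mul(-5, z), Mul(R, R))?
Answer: 120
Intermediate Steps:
Function('D')(z, R) = Add(Pow(R, 2), Mul(-5, z)) (Function('D')(z, R) = Add(Mul(-5, z), Pow(R, 2)) = Add(Pow(R, 2), Mul(-5, z)))
Mul(Add(-25, 49), Function('Q')(Function('D')(-1, 4))) = Mul(Add(-25, 49), 5) = Mul(24, 5) = 120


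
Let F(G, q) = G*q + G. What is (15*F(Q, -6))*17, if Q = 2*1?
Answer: -2550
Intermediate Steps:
Q = 2
F(G, q) = G + G*q
(15*F(Q, -6))*17 = (15*(2*(1 - 6)))*17 = (15*(2*(-5)))*17 = (15*(-10))*17 = -150*17 = -2550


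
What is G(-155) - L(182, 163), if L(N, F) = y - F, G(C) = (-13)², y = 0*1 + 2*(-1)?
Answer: 334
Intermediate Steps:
y = -2 (y = 0 - 2 = -2)
G(C) = 169
L(N, F) = -2 - F
G(-155) - L(182, 163) = 169 - (-2 - 1*163) = 169 - (-2 - 163) = 169 - 1*(-165) = 169 + 165 = 334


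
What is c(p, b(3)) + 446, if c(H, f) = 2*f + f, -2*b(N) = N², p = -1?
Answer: 865/2 ≈ 432.50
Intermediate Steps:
b(N) = -N²/2
c(H, f) = 3*f
c(p, b(3)) + 446 = 3*(-½*3²) + 446 = 3*(-½*9) + 446 = 3*(-9/2) + 446 = -27/2 + 446 = 865/2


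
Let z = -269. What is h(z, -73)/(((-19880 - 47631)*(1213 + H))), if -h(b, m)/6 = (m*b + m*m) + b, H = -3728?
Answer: -148182/169790165 ≈ -0.00087274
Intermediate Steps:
h(b, m) = -6*b - 6*m² - 6*b*m (h(b, m) = -6*((m*b + m*m) + b) = -6*((b*m + m²) + b) = -6*((m² + b*m) + b) = -6*(b + m² + b*m) = -6*b - 6*m² - 6*b*m)
h(z, -73)/(((-19880 - 47631)*(1213 + H))) = (-6*(-269) - 6*(-73)² - 6*(-269)*(-73))/(((-19880 - 47631)*(1213 - 3728))) = (1614 - 6*5329 - 117822)/((-67511*(-2515))) = (1614 - 31974 - 117822)/169790165 = -148182*1/169790165 = -148182/169790165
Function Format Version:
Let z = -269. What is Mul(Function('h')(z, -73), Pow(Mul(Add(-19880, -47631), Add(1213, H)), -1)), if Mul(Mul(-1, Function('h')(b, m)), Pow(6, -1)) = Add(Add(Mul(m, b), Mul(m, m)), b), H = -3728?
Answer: Rational(-148182, 169790165) ≈ -0.00087274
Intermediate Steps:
Function('h')(b, m) = Add(Mul(-6, b), Mul(-6, Pow(m, 2)), Mul(-6, b, m)) (Function('h')(b, m) = Mul(-6, Add(Add(Mul(m, b), Mul(m, m)), b)) = Mul(-6, Add(Add(Mul(b, m), Pow(m, 2)), b)) = Mul(-6, Add(Add(Pow(m, 2), Mul(b, m)), b)) = Mul(-6, Add(b, Pow(m, 2), Mul(b, m))) = Add(Mul(-6, b), Mul(-6, Pow(m, 2)), Mul(-6, b, m)))
Mul(Function('h')(z, -73), Pow(Mul(Add(-19880, -47631), Add(1213, H)), -1)) = Mul(Add(Mul(-6, -269), Mul(-6, Pow(-73, 2)), Mul(-6, -269, -73)), Pow(Mul(Add(-19880, -47631), Add(1213, -3728)), -1)) = Mul(Add(1614, Mul(-6, 5329), -117822), Pow(Mul(-67511, -2515), -1)) = Mul(Add(1614, -31974, -117822), Pow(169790165, -1)) = Mul(-148182, Rational(1, 169790165)) = Rational(-148182, 169790165)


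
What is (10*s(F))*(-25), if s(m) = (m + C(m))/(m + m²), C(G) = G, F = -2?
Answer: 500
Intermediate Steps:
s(m) = 2*m/(m + m²) (s(m) = (m + m)/(m + m²) = (2*m)/(m + m²) = 2*m/(m + m²))
(10*s(F))*(-25) = (10*(2/(1 - 2)))*(-25) = (10*(2/(-1)))*(-25) = (10*(2*(-1)))*(-25) = (10*(-2))*(-25) = -20*(-25) = 500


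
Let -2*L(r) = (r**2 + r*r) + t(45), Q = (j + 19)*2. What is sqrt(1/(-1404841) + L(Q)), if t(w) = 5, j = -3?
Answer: 5*I*sqrt(324140489587326)/2809682 ≈ 32.039*I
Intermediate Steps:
Q = 32 (Q = (-3 + 19)*2 = 16*2 = 32)
L(r) = -5/2 - r**2 (L(r) = -((r**2 + r*r) + 5)/2 = -((r**2 + r**2) + 5)/2 = -(2*r**2 + 5)/2 = -(5 + 2*r**2)/2 = -5/2 - r**2)
sqrt(1/(-1404841) + L(Q)) = sqrt(1/(-1404841) + (-5/2 - 1*32**2)) = sqrt(-1/1404841 + (-5/2 - 1*1024)) = sqrt(-1/1404841 + (-5/2 - 1024)) = sqrt(-1/1404841 - 2053/2) = sqrt(-2884138575/2809682) = 5*I*sqrt(324140489587326)/2809682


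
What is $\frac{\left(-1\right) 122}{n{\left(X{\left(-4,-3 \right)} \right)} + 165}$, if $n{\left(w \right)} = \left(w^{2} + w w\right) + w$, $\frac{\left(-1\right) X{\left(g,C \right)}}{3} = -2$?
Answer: $- \frac{122}{243} \approx -0.50206$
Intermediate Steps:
$X{\left(g,C \right)} = 6$ ($X{\left(g,C \right)} = \left(-3\right) \left(-2\right) = 6$)
$n{\left(w \right)} = w + 2 w^{2}$ ($n{\left(w \right)} = \left(w^{2} + w^{2}\right) + w = 2 w^{2} + w = w + 2 w^{2}$)
$\frac{\left(-1\right) 122}{n{\left(X{\left(-4,-3 \right)} \right)} + 165} = \frac{\left(-1\right) 122}{6 \left(1 + 2 \cdot 6\right) + 165} = - \frac{122}{6 \left(1 + 12\right) + 165} = - \frac{122}{6 \cdot 13 + 165} = - \frac{122}{78 + 165} = - \frac{122}{243}$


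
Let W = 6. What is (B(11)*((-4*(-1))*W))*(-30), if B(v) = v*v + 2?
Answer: -88560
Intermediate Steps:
B(v) = 2 + v² (B(v) = v² + 2 = 2 + v²)
(B(11)*((-4*(-1))*W))*(-30) = ((2 + 11²)*(-4*(-1)*6))*(-30) = ((2 + 121)*(4*6))*(-30) = (123*24)*(-30) = 2952*(-30) = -88560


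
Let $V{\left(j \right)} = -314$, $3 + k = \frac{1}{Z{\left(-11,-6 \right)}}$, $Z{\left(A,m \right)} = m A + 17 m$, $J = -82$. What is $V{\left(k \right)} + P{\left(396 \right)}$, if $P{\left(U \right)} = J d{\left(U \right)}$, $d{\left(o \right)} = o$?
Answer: $-32786$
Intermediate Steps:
$Z{\left(A,m \right)} = 17 m + A m$ ($Z{\left(A,m \right)} = A m + 17 m = 17 m + A m$)
$P{\left(U \right)} = - 82 U$
$k = - \frac{109}{36}$ ($k = -3 + \frac{1}{\left(-6\right) \left(17 - 11\right)} = -3 + \frac{1}{\left(-6\right) 6} = -3 + \frac{1}{-36} = -3 - \frac{1}{36} = - \frac{109}{36} \approx -3.0278$)
$V{\left(k \right)} + P{\left(396 \right)} = -314 - 32472 = -32786$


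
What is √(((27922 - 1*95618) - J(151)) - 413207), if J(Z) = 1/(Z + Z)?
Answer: I*√43860277514/302 ≈ 693.47*I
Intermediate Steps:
J(Z) = 1/(2*Z)
√(((27922 - 1*95618) - J(151)) - 413207) = √(((27922 - 1*95618) - 1/(2*151)) - 413207) = √(((27922 - 95618) - 1/(2*151)) - 413207) = √((-67696 - 1*1/302) - 413207) = √((-67696 - 1/302) - 413207) = √(-20444193/302 - 413207) = √(-145232707/302) = I*√43860277514/302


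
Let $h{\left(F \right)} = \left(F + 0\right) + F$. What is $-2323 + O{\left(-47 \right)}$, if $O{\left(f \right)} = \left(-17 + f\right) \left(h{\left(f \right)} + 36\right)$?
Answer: $1389$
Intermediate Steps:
$h{\left(F \right)} = 2 F$ ($h{\left(F \right)} = F + F = 2 F$)
$O{\left(f \right)} = \left(-17 + f\right) \left(36 + 2 f\right)$ ($O{\left(f \right)} = \left(-17 + f\right) \left(2 f + 36\right) = \left(-17 + f\right) \left(36 + 2 f\right)$)
$-2323 + O{\left(-47 \right)} = -2323 + \left(-612 + 2 \left(-47\right) + 2 \left(-47\right)^{2}\right) = -2323 - -3712 = -2323 + 3712 = 1389$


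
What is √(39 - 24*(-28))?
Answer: 3*√79 ≈ 26.665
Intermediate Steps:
√(39 - 24*(-28)) = √(39 + 672) = √711 = 3*√79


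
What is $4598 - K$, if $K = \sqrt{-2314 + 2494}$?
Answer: $4598 - 6 \sqrt{5} \approx 4584.6$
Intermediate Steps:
$K = 6 \sqrt{5}$ ($K = \sqrt{180} = 6 \sqrt{5} \approx 13.416$)
$4598 - K = 4598 - 6 \sqrt{5}$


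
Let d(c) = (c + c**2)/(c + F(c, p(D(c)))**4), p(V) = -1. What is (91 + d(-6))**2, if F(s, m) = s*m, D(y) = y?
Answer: 15319396/1849 ≈ 8285.2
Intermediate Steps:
F(s, m) = m*s
d(c) = (c + c**2)/(c + c**4) (d(c) = (c + c**2)/(c + (-c)**4) = (c + c**2)/(c + c**4))
(91 + d(-6))**2 = (91 + (1 - 6)/(1 + (-6)**3))**2 = (91 - 5/(1 - 216))**2 = (91 - 5/(-215))**2 = (91 - 1/215*(-5))**2 = (91 + 1/43)**2 = (3914/43)**2 = 15319396/1849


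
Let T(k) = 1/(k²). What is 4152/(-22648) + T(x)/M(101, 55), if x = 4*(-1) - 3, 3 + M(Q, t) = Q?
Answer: -2489407/13594462 ≈ -0.18312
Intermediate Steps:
M(Q, t) = -3 + Q
x = -7 (x = -4 - 3 = -7)
T(k) = k⁻²
4152/(-22648) + T(x)/M(101, 55) = 4152/(-22648) + 1/((-7)²*(-3 + 101)) = 4152*(-1/22648) + (1/49)/98 = -519/2831 + (1/49)*(1/98) = -519/2831 + 1/4802 = -2489407/13594462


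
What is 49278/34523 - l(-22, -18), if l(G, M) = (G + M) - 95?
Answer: 4709883/34523 ≈ 136.43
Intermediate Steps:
l(G, M) = -95 + G + M
49278/34523 - l(-22, -18) = 49278/34523 - (-95 - 22 - 18) = 49278*(1/34523) - 1*(-135) = 49278/34523 + 135 = 4709883/34523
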